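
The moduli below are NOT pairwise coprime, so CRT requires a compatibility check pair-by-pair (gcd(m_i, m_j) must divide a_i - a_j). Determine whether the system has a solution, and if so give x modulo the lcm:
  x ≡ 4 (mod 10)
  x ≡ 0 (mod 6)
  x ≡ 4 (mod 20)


Moduli 10, 6, 20 are not pairwise coprime, so CRT works modulo lcm(m_i) when all pairwise compatibility conditions hold.
Pairwise compatibility: gcd(m_i, m_j) must divide a_i - a_j for every pair.
Merge one congruence at a time:
  Start: x ≡ 4 (mod 10).
  Combine with x ≡ 0 (mod 6): gcd(10, 6) = 2; 0 - 4 = -4, which IS divisible by 2, so compatible.
    Write x = 4 + 10·t and substitute into x ≡ 0 (mod 6): 10·t ≡ 0 − 4 = -4 (mod 6).
    Divide the congruence (and modulus) by g = 2: 5·t ≡ -2 (mod 3).
    Reduce coefficients mod 3: 2·t ≡ 1 (mod 3).
    The inverse of 2 mod 3 is 2 (since 2·2 = 4 = 1·3 + 1), so t ≡ 2·1 = 2 ≡ 2 (mod 3).
    Then x = 4 + 10·2 = 24, valid modulo lcm(10, 6) = 30: x ≡ 24 (mod 30).
  Combine with x ≡ 4 (mod 20): gcd(30, 20) = 10; 4 - 24 = -20, which IS divisible by 10, so compatible.
    Write x = 24 + 30·t and substitute into x ≡ 4 (mod 20): 30·t ≡ 4 − 24 = -20 (mod 20).
    Divide the congruence (and modulus) by g = 10: 3·t ≡ -2 (mod 2).
    Reduce coefficients mod 2: 1·t ≡ 0 (mod 2).
    So t ≡ 0 (mod 2).
    Then x = 24 + 30·0 = 24, valid modulo lcm(30, 20) = 60: x ≡ 24 (mod 60).
Verify: 24 mod 10 = 4, 24 mod 6 = 0, 24 mod 20 = 4.

x ≡ 24 (mod 60).


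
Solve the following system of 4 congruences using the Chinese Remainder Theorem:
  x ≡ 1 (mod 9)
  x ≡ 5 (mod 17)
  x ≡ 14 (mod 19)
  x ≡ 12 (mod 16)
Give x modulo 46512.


Product of moduli M = 9 · 17 · 19 · 16 = 46512.
Merge one congruence at a time:
  Start: x ≡ 1 (mod 9).
  Combine with x ≡ 5 (mod 17); new modulus lcm = 153.
    Write x = 1 + 9·t and substitute into x ≡ 5 (mod 17): 9·t ≡ 5 − 1 = 4 (mod 17).
    The inverse of 9 mod 17 is 2 (since 9·2 = 18 = 1·17 + 1), so t ≡ 2·4 = 8 ≡ 8 (mod 17).
    Then x = 1 + 9·8 = 73, valid modulo lcm(9, 17) = 153: x ≡ 73 (mod 153).
  Combine with x ≡ 14 (mod 19); new modulus lcm = 2907.
    Write x = 73 + 153·t and substitute into x ≡ 14 (mod 19): 153·t ≡ 14 − 73 = -59 (mod 19).
    Reduce coefficients mod 19: 1·t ≡ 17 (mod 19).
    So t ≡ 17 (mod 19).
    Then x = 73 + 153·17 = 2674, valid modulo lcm(153, 19) = 2907: x ≡ 2674 (mod 2907).
  Combine with x ≡ 12 (mod 16); new modulus lcm = 46512.
    Write x = 2674 + 2907·t and substitute into x ≡ 12 (mod 16): 2907·t ≡ 12 − 2674 = -2662 (mod 16).
    Reduce coefficients mod 16: 11·t ≡ 10 (mod 16).
    The inverse of 11 mod 16 is 3 (since 11·3 = 33 = 2·16 + 1), so t ≡ 3·10 = 30 ≡ 14 (mod 16).
    Then x = 2674 + 2907·14 = 43372, valid modulo lcm(2907, 16) = 46512: x ≡ 43372 (mod 46512).
Verify against each original: 43372 mod 9 = 1, 43372 mod 17 = 5, 43372 mod 19 = 14, 43372 mod 16 = 12.

x ≡ 43372 (mod 46512).


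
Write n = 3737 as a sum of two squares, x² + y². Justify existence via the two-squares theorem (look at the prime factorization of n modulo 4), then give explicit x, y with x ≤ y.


Step 1: Factor n = 3737 = 37 · 101.
Step 2: Check the mod-4 condition on each prime factor: 37 ≡ 1 (mod 4), exponent 1; 101 ≡ 1 (mod 4), exponent 1.
All primes ≡ 3 (mod 4) appear to even exponent (or don't appear), so by the two-squares theorem n IS expressible as a sum of two squares.
Step 3: Build a representation. Here n = 37 · 101 is a product of primes ≡ 1 (mod 4). Each prime p ≡ 1 (mod 4) is itself a sum of two squares; find a² by testing p − a² for a perfect square:
  37: 37 − 1² = 36 = 6² ⇒ 37 = 1² + 6².
  101: 101 − 1² = 100 = 10² ⇒ 101 = 1² + 10².
  Combine using the Brahmagupta–Fibonacci identity (a² + b²)(c² + d²) = (ac − bd)² + (ad + bc)² = (ac + bd)² + (ad − bc)²:
  37 · 101 = 3737: from (1² + 6²)(1² + 10²), take (1·1 − 6·10, 1·10 + 6·1) = (1 − 60, 10 + 6) = (-59, 16); dropping signs (only squares matter) gives (59, 16); check 59² + 16² = 3481 + 256 = 3737 ✓.
Step 4: Order so x ≤ y and verify: 16² + 59² = 256 + 3481 = 3737 = n. ✓

n = 3737 = 16² + 59² (one valid representation with x ≤ y).


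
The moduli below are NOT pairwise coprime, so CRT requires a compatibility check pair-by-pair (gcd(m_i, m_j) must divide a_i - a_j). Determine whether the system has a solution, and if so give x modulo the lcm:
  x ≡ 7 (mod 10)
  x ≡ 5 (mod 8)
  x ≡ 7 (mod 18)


Moduli 10, 8, 18 are not pairwise coprime, so CRT works modulo lcm(m_i) when all pairwise compatibility conditions hold.
Pairwise compatibility: gcd(m_i, m_j) must divide a_i - a_j for every pair.
Merge one congruence at a time:
  Start: x ≡ 7 (mod 10).
  Combine with x ≡ 5 (mod 8): gcd(10, 8) = 2; 5 - 7 = -2, which IS divisible by 2, so compatible.
    Write x = 7 + 10·t and substitute into x ≡ 5 (mod 8): 10·t ≡ 5 − 7 = -2 (mod 8).
    Divide the congruence (and modulus) by g = 2: 5·t ≡ -1 (mod 4).
    Reduce coefficients mod 4: 1·t ≡ 3 (mod 4).
    So t ≡ 3 (mod 4).
    Then x = 7 + 10·3 = 37, valid modulo lcm(10, 8) = 40: x ≡ 37 (mod 40).
  Combine with x ≡ 7 (mod 18): gcd(40, 18) = 2; 7 - 37 = -30, which IS divisible by 2, so compatible.
    Write x = 37 + 40·t and substitute into x ≡ 7 (mod 18): 40·t ≡ 7 − 37 = -30 (mod 18).
    Divide the congruence (and modulus) by g = 2: 20·t ≡ -15 (mod 9).
    Reduce coefficients mod 9: 2·t ≡ 3 (mod 9).
    The inverse of 2 mod 9 is 5 (since 2·5 = 10 = 1·9 + 1), so t ≡ 5·3 = 15 ≡ 6 (mod 9).
    Then x = 37 + 40·6 = 277, valid modulo lcm(40, 18) = 360: x ≡ 277 (mod 360).
Verify: 277 mod 10 = 7, 277 mod 8 = 5, 277 mod 18 = 7.

x ≡ 277 (mod 360).


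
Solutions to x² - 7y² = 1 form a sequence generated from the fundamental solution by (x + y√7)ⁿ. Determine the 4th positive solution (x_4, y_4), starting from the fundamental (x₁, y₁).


Step 1: Find the fundamental solution (x₁, y₁) of x² - 7y² = 1.
  Expand √7 as a continued fraction. a₀ = ⌊√7⌋ = 2; iterate m_{k+1} = d_k·a_k − m_k, d_{k+1} = (7 − m_{k+1}²)/d_k, a_{k+1} = ⌊(a₀ + m_{k+1})/d_{k+1}⌋ (starting m₀ = 0, d₀ = 1), with convergents p_k = a_k·p_{k-1} + p_{k-2}, q_k = a_k·q_{k-1} + q_{k-2} (p₋₁ = 1, q₋₁ = 0):
  k = 0: a₀ = 2; p₀/q₀ = 2/1; p₀² − 7·q₀² = 4 − 7 = -3.
  k = 1: m = 2, d = 3, a = ⌊(2 + 2)/3⌋ = 1; p/q = (1·2 + 1)/(1·1 + 0) = 3/1; p² − 7·q² = 9 − 7 = 2.
  k = 2: m = 1, d = 2, a = ⌊(2 + 1)/2⌋ = 1; p/q = (1·3 + 2)/(1·1 + 1) = 5/2; p² − 7·q² = 25 − 28 = -3.
  k = 3: m = 1, d = 3, a = ⌊(2 + 1)/3⌋ = 1; p/q = (1·5 + 3)/(1·2 + 1) = 8/3; p² − 7·q² = 64 − 63 = 1.
  The first convergent with p² − 7·q² = 1 gives the fundamental solution (x₁, y₁) = (8, 3).
Step 2: Apply the recurrence (x_{n+1}, y_{n+1}) = (x₁x_n + 7y₁y_n, x₁y_n + y₁x_n) repeatedly.
  From (x_1, y_1) = (8, 3): x_2 = 8·8 + 7·3·3 = 127; y_2 = 8·3 + 3·8 = 48.
  From (x_2, y_2) = (127, 48): x_3 = 8·127 + 7·3·48 = 2024; y_3 = 8·48 + 3·127 = 765.
  From (x_3, y_3) = (2024, 765): x_4 = 8·2024 + 7·3·765 = 32257; y_4 = 8·765 + 3·2024 = 12192.
Step 3: Verify x_4² - 7·y_4² = 1040514049 - 1040514048 = 1 (should be 1). ✓

(x_1, y_1) = (8, 3); (x_4, y_4) = (32257, 12192).


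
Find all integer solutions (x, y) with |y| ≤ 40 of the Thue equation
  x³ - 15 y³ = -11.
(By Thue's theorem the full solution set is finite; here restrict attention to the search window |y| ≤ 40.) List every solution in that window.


The equation is x³ - 15y³ = -11. For fixed y, x³ = 15·y³ − 11, so a solution requires the RHS to be a perfect cube.
Strategy: iterate y from -40 to 40, compute RHS = 15·y³ − 11, and check whether it is a (positive or negative) perfect cube.
Check small values of y:
  y = 0: RHS = -11 is not a perfect cube.
  y = 1: RHS = 4 is not a perfect cube.
  y = -1: RHS = -26 is not a perfect cube.
  y = 2: RHS = 109 is not a perfect cube.
  y = -2: RHS = -131 is not a perfect cube.
  y = 3: RHS = 394 is not a perfect cube.
  y = -3: RHS = -416 is not a perfect cube.
Continuing the search up to |y| = 40 finds no solutions either.
No (x, y) in the scanned range satisfies the equation.

No integer solutions with |y| ≤ 40.


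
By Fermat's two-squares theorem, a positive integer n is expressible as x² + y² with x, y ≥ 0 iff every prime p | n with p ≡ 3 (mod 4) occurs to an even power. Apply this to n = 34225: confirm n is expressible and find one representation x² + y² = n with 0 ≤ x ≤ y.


Step 1: Factor n = 34225 = 5^2 · 37^2.
Step 2: Check the mod-4 condition on each prime factor: 5 ≡ 1 (mod 4), exponent 2; 37 ≡ 1 (mod 4), exponent 2.
All primes ≡ 3 (mod 4) appear to even exponent (or don't appear), so by the two-squares theorem n IS expressible as a sum of two squares.
Step 3: Build a representation. Group n = k² · m with k = 5 and m = 37 · 37 = 1369 (a product of primes ≡ 1 (mod 4)); a representation of m scales to one of n via (k·x)² + (k·y)² = k²(x² + y²). Each prime p ≡ 1 (mod 4) is itself a sum of two squares; find a² by testing p − a² for a perfect square:
  37: 37 − 1² = 36 = 6² ⇒ 37 = 1² + 6².
  Combine using the Brahmagupta–Fibonacci identity (a² + b²)(c² + d²) = (ac − bd)² + (ad + bc)² = (ac + bd)² + (ad − bc)²:
  37 · 37 = 1369: from (1² + 6²)(1² + 6²), take (1·1 − 6·6, 1·6 + 6·1) = (1 − 36, 6 + 6) = (-35, 12); dropping signs (only squares matter) gives (35, 12); check 35² + 12² = 1225 + 144 = 1369 ✓.
  Scale by k = 5: (5·35, 5·12) = (175, 60).
Step 4: Order so x ≤ y and verify: 60² + 175² = 3600 + 30625 = 34225 = n. ✓

n = 34225 = 60² + 175² (one valid representation with x ≤ y).


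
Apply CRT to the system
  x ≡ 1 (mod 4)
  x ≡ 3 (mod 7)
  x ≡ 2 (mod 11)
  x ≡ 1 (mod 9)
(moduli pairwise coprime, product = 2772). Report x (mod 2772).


Product of moduli M = 4 · 7 · 11 · 9 = 2772.
Merge one congruence at a time:
  Start: x ≡ 1 (mod 4).
  Combine with x ≡ 3 (mod 7); new modulus lcm = 28.
    Write x = 1 + 4·t and substitute into x ≡ 3 (mod 7): 4·t ≡ 3 − 1 = 2 (mod 7).
    The inverse of 4 mod 7 is 2 (since 4·2 = 8 = 1·7 + 1), so t ≡ 2·2 = 4 ≡ 4 (mod 7).
    Then x = 1 + 4·4 = 17, valid modulo lcm(4, 7) = 28: x ≡ 17 (mod 28).
  Combine with x ≡ 2 (mod 11); new modulus lcm = 308.
    Write x = 17 + 28·t and substitute into x ≡ 2 (mod 11): 28·t ≡ 2 − 17 = -15 (mod 11).
    Reduce coefficients mod 11: 6·t ≡ 7 (mod 11).
    The inverse of 6 mod 11 is 2 (since 6·2 = 12 = 1·11 + 1), so t ≡ 2·7 = 14 ≡ 3 (mod 11).
    Then x = 17 + 28·3 = 101, valid modulo lcm(28, 11) = 308: x ≡ 101 (mod 308).
  Combine with x ≡ 1 (mod 9); new modulus lcm = 2772.
    Write x = 101 + 308·t and substitute into x ≡ 1 (mod 9): 308·t ≡ 1 − 101 = -100 (mod 9).
    Reduce coefficients mod 9: 2·t ≡ 8 (mod 9).
    The inverse of 2 mod 9 is 5 (since 2·5 = 10 = 1·9 + 1), so t ≡ 5·8 = 40 ≡ 4 (mod 9).
    Then x = 101 + 308·4 = 1333, valid modulo lcm(308, 9) = 2772: x ≡ 1333 (mod 2772).
Verify against each original: 1333 mod 4 = 1, 1333 mod 7 = 3, 1333 mod 11 = 2, 1333 mod 9 = 1.

x ≡ 1333 (mod 2772).


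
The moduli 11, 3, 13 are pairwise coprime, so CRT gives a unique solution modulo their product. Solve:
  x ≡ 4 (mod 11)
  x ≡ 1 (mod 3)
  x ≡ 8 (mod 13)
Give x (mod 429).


Moduli 11, 3, 13 are pairwise coprime; by CRT there is a unique solution modulo M = 11 · 3 · 13 = 429.
Solve pairwise, accumulating the modulus:
  Start with x ≡ 4 (mod 11).
  Combine with x ≡ 1 (mod 3): since gcd(11, 3) = 1, we get a unique residue mod 33.
    Write x = 4 + 11·t and substitute into x ≡ 1 (mod 3): 11·t ≡ 1 − 4 = -3 (mod 3).
    Reduce coefficients mod 3: 2·t ≡ 0 (mod 3).
    The inverse of 2 mod 3 is 2 (since 2·2 = 4 = 1·3 + 1), so t ≡ 2·0 = 0 ≡ 0 (mod 3).
    Then x = 4 + 11·0 = 4, valid modulo lcm(11, 3) = 33: x ≡ 4 (mod 33).
  Combine with x ≡ 8 (mod 13): since gcd(33, 13) = 1, we get a unique residue mod 429.
    Write x = 4 + 33·t and substitute into x ≡ 8 (mod 13): 33·t ≡ 8 − 4 = 4 (mod 13).
    Reduce coefficients mod 13: 7·t ≡ 4 (mod 13).
    The inverse of 7 mod 13 is 2 (since 7·2 = 14 = 1·13 + 1), so t ≡ 2·4 = 8 ≡ 8 (mod 13).
    Then x = 4 + 33·8 = 268, valid modulo lcm(33, 13) = 429: x ≡ 268 (mod 429).
Verify: 268 mod 11 = 4 ✓, 268 mod 3 = 1 ✓, 268 mod 13 = 8 ✓.

x ≡ 268 (mod 429).


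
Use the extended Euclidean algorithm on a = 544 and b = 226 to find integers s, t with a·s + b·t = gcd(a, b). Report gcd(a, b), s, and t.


Euclidean algorithm on (544, 226) — divide until remainder is 0:
  544 = 2 · 226 + 92
  226 = 2 · 92 + 42
  92 = 2 · 42 + 8
  42 = 5 · 8 + 2
  8 = 4 · 2 + 0
gcd(544, 226) = 2.
Track Bezout coefficients alongside the remainders: start with r₀ = 544 = a·1 + b·0 (s = 1, t = 0) and r₁ = 226 = a·0 + b·1 (s = 0, t = 1); each new remainder r_{k+1} = r_{k-1} − q_k·r_k inherits s_{k+1} = s_{k-1} − q_k·s_k, t_{k+1} = t_{k-1} − q_k·t_k, so r_k = a·s_k + b·t_k at every step:
  q = 2: r = 92, s = 1 − 2·0 = 1, t = 0 − 2·1 = -2  (check: 544·1 + 226·(-2) = 92)
  q = 2: r = 42, s = 0 − 2·1 = -2, t = 1 − 2·(-2) = 5  (check: 544·(-2) + 226·5 = 42)
  q = 2: r = 8, s = 1 − 2·(-2) = 5, t = -2 − 2·5 = -12  (check: 544·5 + 226·(-12) = 8)
  q = 5: r = 2, s = -2 − 5·5 = -27, t = 5 − 5·(-12) = 65  (check: 544·(-27) + 226·65 = 2)
The row with r = 2 (the gcd) gives the Bezout coefficients s = -27, t = 65.
Result: 544 · (-27) + 226 · (65) = 2.

gcd(544, 226) = 2; s = -27, t = 65 (check: 544·(-27) + 226·65 = 2).


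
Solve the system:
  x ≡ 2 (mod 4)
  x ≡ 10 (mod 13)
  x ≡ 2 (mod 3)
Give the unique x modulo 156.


Moduli 4, 13, 3 are pairwise coprime; by CRT there is a unique solution modulo M = 4 · 13 · 3 = 156.
Solve pairwise, accumulating the modulus:
  Start with x ≡ 2 (mod 4).
  Combine with x ≡ 10 (mod 13): since gcd(4, 13) = 1, we get a unique residue mod 52.
    Write x = 2 + 4·t and substitute into x ≡ 10 (mod 13): 4·t ≡ 10 − 2 = 8 (mod 13).
    The inverse of 4 mod 13 is 10 (since 4·10 = 40 = 3·13 + 1), so t ≡ 10·8 = 80 ≡ 2 (mod 13).
    Then x = 2 + 4·2 = 10, valid modulo lcm(4, 13) = 52: x ≡ 10 (mod 52).
  Combine with x ≡ 2 (mod 3): since gcd(52, 3) = 1, we get a unique residue mod 156.
    Write x = 10 + 52·t and substitute into x ≡ 2 (mod 3): 52·t ≡ 2 − 10 = -8 (mod 3).
    Reduce coefficients mod 3: 1·t ≡ 1 (mod 3).
    So t ≡ 1 (mod 3).
    Then x = 10 + 52·1 = 62, valid modulo lcm(52, 3) = 156: x ≡ 62 (mod 156).
Verify: 62 mod 4 = 2 ✓, 62 mod 13 = 10 ✓, 62 mod 3 = 2 ✓.

x ≡ 62 (mod 156).


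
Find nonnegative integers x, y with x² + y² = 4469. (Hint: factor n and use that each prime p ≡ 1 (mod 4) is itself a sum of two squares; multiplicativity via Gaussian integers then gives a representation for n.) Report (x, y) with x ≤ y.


Step 1: Factor n = 4469 = 41 · 109.
Step 2: Check the mod-4 condition on each prime factor: 41 ≡ 1 (mod 4), exponent 1; 109 ≡ 1 (mod 4), exponent 1.
All primes ≡ 3 (mod 4) appear to even exponent (or don't appear), so by the two-squares theorem n IS expressible as a sum of two squares.
Step 3: Build a representation. Here n = 41 · 109 is a product of primes ≡ 1 (mod 4). Each prime p ≡ 1 (mod 4) is itself a sum of two squares; find a² by testing p − a² for a perfect square:
  41: 41 − 1² = 40, 41 − 2² = 37, 41 − 3² = 32, 41 − 4² = 25 = 5² ⇒ 41 = 4² + 5².
  109: 109 − 1² = 108, 109 − 2² = 105, 109 − 3² = 100 = 10² ⇒ 109 = 3² + 10².
  Combine using the Brahmagupta–Fibonacci identity (a² + b²)(c² + d²) = (ac − bd)² + (ad + bc)² = (ac + bd)² + (ad − bc)²:
  41 · 109 = 4469: from (4² + 5²)(3² + 10²), take (4·3 − 5·10, 4·10 + 5·3) = (12 − 50, 40 + 15) = (-38, 55); dropping signs (only squares matter) gives (38, 55); check 38² + 55² = 1444 + 3025 = 4469 ✓.
Step 4: Order so x ≤ y and verify: 38² + 55² = 1444 + 3025 = 4469 = n. ✓

n = 4469 = 38² + 55² (one valid representation with x ≤ y).


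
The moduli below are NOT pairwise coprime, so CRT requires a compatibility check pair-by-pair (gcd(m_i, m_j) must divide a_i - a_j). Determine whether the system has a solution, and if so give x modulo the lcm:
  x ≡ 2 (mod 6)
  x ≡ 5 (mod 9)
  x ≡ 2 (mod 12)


Moduli 6, 9, 12 are not pairwise coprime, so CRT works modulo lcm(m_i) when all pairwise compatibility conditions hold.
Pairwise compatibility: gcd(m_i, m_j) must divide a_i - a_j for every pair.
Merge one congruence at a time:
  Start: x ≡ 2 (mod 6).
  Combine with x ≡ 5 (mod 9): gcd(6, 9) = 3; 5 - 2 = 3, which IS divisible by 3, so compatible.
    Write x = 2 + 6·t and substitute into x ≡ 5 (mod 9): 6·t ≡ 5 − 2 = 3 (mod 9).
    Divide the congruence (and modulus) by g = 3: 2·t ≡ 1 (mod 3).
    The inverse of 2 mod 3 is 2 (since 2·2 = 4 = 1·3 + 1), so t ≡ 2·1 = 2 ≡ 2 (mod 3).
    Then x = 2 + 6·2 = 14, valid modulo lcm(6, 9) = 18: x ≡ 14 (mod 18).
  Combine with x ≡ 2 (mod 12): gcd(18, 12) = 6; 2 - 14 = -12, which IS divisible by 6, so compatible.
    Write x = 14 + 18·t and substitute into x ≡ 2 (mod 12): 18·t ≡ 2 − 14 = -12 (mod 12).
    Divide the congruence (and modulus) by g = 6: 3·t ≡ -2 (mod 2).
    Reduce coefficients mod 2: 1·t ≡ 0 (mod 2).
    So t ≡ 0 (mod 2).
    Then x = 14 + 18·0 = 14, valid modulo lcm(18, 12) = 36: x ≡ 14 (mod 36).
Verify: 14 mod 6 = 2, 14 mod 9 = 5, 14 mod 12 = 2.

x ≡ 14 (mod 36).


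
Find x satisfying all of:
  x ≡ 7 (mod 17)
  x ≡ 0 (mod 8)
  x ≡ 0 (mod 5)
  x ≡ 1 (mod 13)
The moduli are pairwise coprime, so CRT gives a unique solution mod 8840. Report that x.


Product of moduli M = 17 · 8 · 5 · 13 = 8840.
Merge one congruence at a time:
  Start: x ≡ 7 (mod 17).
  Combine with x ≡ 0 (mod 8); new modulus lcm = 136.
    Write x = 7 + 17·t and substitute into x ≡ 0 (mod 8): 17·t ≡ 0 − 7 = -7 (mod 8).
    Reduce coefficients mod 8: 1·t ≡ 1 (mod 8).
    So t ≡ 1 (mod 8).
    Then x = 7 + 17·1 = 24, valid modulo lcm(17, 8) = 136: x ≡ 24 (mod 136).
  Combine with x ≡ 0 (mod 5); new modulus lcm = 680.
    Write x = 24 + 136·t and substitute into x ≡ 0 (mod 5): 136·t ≡ 0 − 24 = -24 (mod 5).
    Reduce coefficients mod 5: 1·t ≡ 1 (mod 5).
    So t ≡ 1 (mod 5).
    Then x = 24 + 136·1 = 160, valid modulo lcm(136, 5) = 680: x ≡ 160 (mod 680).
  Combine with x ≡ 1 (mod 13); new modulus lcm = 8840.
    Write x = 160 + 680·t and substitute into x ≡ 1 (mod 13): 680·t ≡ 1 − 160 = -159 (mod 13).
    Reduce coefficients mod 13: 4·t ≡ 10 (mod 13).
    The inverse of 4 mod 13 is 10 (since 4·10 = 40 = 3·13 + 1), so t ≡ 10·10 = 100 ≡ 9 (mod 13).
    Then x = 160 + 680·9 = 6280, valid modulo lcm(680, 13) = 8840: x ≡ 6280 (mod 8840).
Verify against each original: 6280 mod 17 = 7, 6280 mod 8 = 0, 6280 mod 5 = 0, 6280 mod 13 = 1.

x ≡ 6280 (mod 8840).


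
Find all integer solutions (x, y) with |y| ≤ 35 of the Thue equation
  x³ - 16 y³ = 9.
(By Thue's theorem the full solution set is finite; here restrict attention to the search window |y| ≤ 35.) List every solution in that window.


The equation is x³ - 16y³ = 9. For fixed y, x³ = 16·y³ + 9, so a solution requires the RHS to be a perfect cube.
Strategy: iterate y from -35 to 35, compute RHS = 16·y³ + 9, and check whether it is a (positive or negative) perfect cube.
Check small values of y:
  y = 0: RHS = 9 is not a perfect cube.
  y = 1: RHS = 25 is not a perfect cube.
  y = -1: RHS = -7 is not a perfect cube.
  y = 2: RHS = 137 is not a perfect cube.
  y = -2: RHS = -119 is not a perfect cube.
  y = 3: RHS = 441 is not a perfect cube.
  y = -3: RHS = -423 is not a perfect cube.
Continuing the search up to |y| = 35 finds no solutions either.
No (x, y) in the scanned range satisfies the equation.

No integer solutions with |y| ≤ 35.


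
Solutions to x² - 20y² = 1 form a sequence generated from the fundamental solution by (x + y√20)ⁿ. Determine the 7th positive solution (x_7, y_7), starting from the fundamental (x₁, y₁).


Step 1: Find the fundamental solution (x₁, y₁) of x² - 20y² = 1.
  Expand √20 as a continued fraction. a₀ = ⌊√20⌋ = 4; iterate m_{k+1} = d_k·a_k − m_k, d_{k+1} = (20 − m_{k+1}²)/d_k, a_{k+1} = ⌊(a₀ + m_{k+1})/d_{k+1}⌋ (starting m₀ = 0, d₀ = 1), with convergents p_k = a_k·p_{k-1} + p_{k-2}, q_k = a_k·q_{k-1} + q_{k-2} (p₋₁ = 1, q₋₁ = 0):
  k = 0: a₀ = 4; p₀/q₀ = 4/1; p₀² − 20·q₀² = 16 − 20 = -4.
  k = 1: m = 4, d = 4, a = ⌊(4 + 4)/4⌋ = 2; p/q = (2·4 + 1)/(2·1 + 0) = 9/2; p² − 20·q² = 81 − 80 = 1.
  The first convergent with p² − 20·q² = 1 gives the fundamental solution (x₁, y₁) = (9, 2).
Step 2: Apply the recurrence (x_{n+1}, y_{n+1}) = (x₁x_n + 20y₁y_n, x₁y_n + y₁x_n) repeatedly.
  From (x_1, y_1) = (9, 2): x_2 = 9·9 + 20·2·2 = 161; y_2 = 9·2 + 2·9 = 36.
  From (x_2, y_2) = (161, 36): x_3 = 9·161 + 20·2·36 = 2889; y_3 = 9·36 + 2·161 = 646.
  From (x_3, y_3) = (2889, 646): x_4 = 9·2889 + 20·2·646 = 51841; y_4 = 9·646 + 2·2889 = 11592.
  From (x_4, y_4) = (51841, 11592): x_5 = 9·51841 + 20·2·11592 = 930249; y_5 = 9·11592 + 2·51841 = 208010.
  From (x_5, y_5) = (930249, 208010): x_6 = 9·930249 + 20·2·208010 = 16692641; y_6 = 9·208010 + 2·930249 = 3732588.
  From (x_6, y_6) = (16692641, 3732588): x_7 = 9·16692641 + 20·2·3732588 = 299537289; y_7 = 9·3732588 + 2·16692641 = 66978574.
Step 3: Verify x_7² - 20·y_7² = 89722587501469521 - 89722587501469520 = 1 (should be 1). ✓

(x_1, y_1) = (9, 2); (x_7, y_7) = (299537289, 66978574).


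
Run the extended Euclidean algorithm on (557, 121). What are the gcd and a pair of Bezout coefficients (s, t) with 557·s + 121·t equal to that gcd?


Euclidean algorithm on (557, 121) — divide until remainder is 0:
  557 = 4 · 121 + 73
  121 = 1 · 73 + 48
  73 = 1 · 48 + 25
  48 = 1 · 25 + 23
  25 = 1 · 23 + 2
  23 = 11 · 2 + 1
  2 = 2 · 1 + 0
gcd(557, 121) = 1.
Track Bezout coefficients alongside the remainders: start with r₀ = 557 = a·1 + b·0 (s = 1, t = 0) and r₁ = 121 = a·0 + b·1 (s = 0, t = 1); each new remainder r_{k+1} = r_{k-1} − q_k·r_k inherits s_{k+1} = s_{k-1} − q_k·s_k, t_{k+1} = t_{k-1} − q_k·t_k, so r_k = a·s_k + b·t_k at every step:
  q = 4: r = 73, s = 1 − 4·0 = 1, t = 0 − 4·1 = -4  (check: 557·1 + 121·(-4) = 73)
  q = 1: r = 48, s = 0 − 1·1 = -1, t = 1 − 1·(-4) = 5  (check: 557·(-1) + 121·5 = 48)
  q = 1: r = 25, s = 1 − 1·(-1) = 2, t = -4 − 1·5 = -9  (check: 557·2 + 121·(-9) = 25)
  q = 1: r = 23, s = -1 − 1·2 = -3, t = 5 − 1·(-9) = 14  (check: 557·(-3) + 121·14 = 23)
  q = 1: r = 2, s = 2 − 1·(-3) = 5, t = -9 − 1·14 = -23  (check: 557·5 + 121·(-23) = 2)
  q = 11: r = 1, s = -3 − 11·5 = -58, t = 14 − 11·(-23) = 267  (check: 557·(-58) + 121·267 = 1)
The row with r = 1 (the gcd) gives the Bezout coefficients s = -58, t = 267.
Result: 557 · (-58) + 121 · (267) = 1.

gcd(557, 121) = 1; s = -58, t = 267 (check: 557·(-58) + 121·267 = 1).


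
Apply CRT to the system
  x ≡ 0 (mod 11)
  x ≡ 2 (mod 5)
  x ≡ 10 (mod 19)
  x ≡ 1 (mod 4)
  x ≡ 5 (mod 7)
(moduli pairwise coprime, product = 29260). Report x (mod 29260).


Product of moduli M = 11 · 5 · 19 · 4 · 7 = 29260.
Merge one congruence at a time:
  Start: x ≡ 0 (mod 11).
  Combine with x ≡ 2 (mod 5); new modulus lcm = 55.
    Write x = 0 + 11·t and substitute into x ≡ 2 (mod 5): 11·t ≡ 2 − 0 = 2 (mod 5).
    Reduce coefficients mod 5: 1·t ≡ 2 (mod 5).
    So t ≡ 2 (mod 5).
    Then x = 0 + 11·2 = 22, valid modulo lcm(11, 5) = 55: x ≡ 22 (mod 55).
  Combine with x ≡ 10 (mod 19); new modulus lcm = 1045.
    Write x = 22 + 55·t and substitute into x ≡ 10 (mod 19): 55·t ≡ 10 − 22 = -12 (mod 19).
    Reduce coefficients mod 19: 17·t ≡ 7 (mod 19).
    The inverse of 17 mod 19 is 9 (since 17·9 = 153 = 8·19 + 1), so t ≡ 9·7 = 63 ≡ 6 (mod 19).
    Then x = 22 + 55·6 = 352, valid modulo lcm(55, 19) = 1045: x ≡ 352 (mod 1045).
  Combine with x ≡ 1 (mod 4); new modulus lcm = 4180.
    Write x = 352 + 1045·t and substitute into x ≡ 1 (mod 4): 1045·t ≡ 1 − 352 = -351 (mod 4).
    Reduce coefficients mod 4: 1·t ≡ 1 (mod 4).
    So t ≡ 1 (mod 4).
    Then x = 352 + 1045·1 = 1397, valid modulo lcm(1045, 4) = 4180: x ≡ 1397 (mod 4180).
  Combine with x ≡ 5 (mod 7); new modulus lcm = 29260.
    Write x = 1397 + 4180·t and substitute into x ≡ 5 (mod 7): 4180·t ≡ 5 − 1397 = -1392 (mod 7).
    Reduce coefficients mod 7: 1·t ≡ 1 (mod 7).
    So t ≡ 1 (mod 7).
    Then x = 1397 + 4180·1 = 5577, valid modulo lcm(4180, 7) = 29260: x ≡ 5577 (mod 29260).
Verify against each original: 5577 mod 11 = 0, 5577 mod 5 = 2, 5577 mod 19 = 10, 5577 mod 4 = 1, 5577 mod 7 = 5.

x ≡ 5577 (mod 29260).


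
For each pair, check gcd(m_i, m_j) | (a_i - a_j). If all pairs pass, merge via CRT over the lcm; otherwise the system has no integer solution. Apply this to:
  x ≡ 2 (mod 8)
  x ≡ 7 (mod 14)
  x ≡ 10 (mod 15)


Moduli 8, 14, 15 are not pairwise coprime, so CRT works modulo lcm(m_i) when all pairwise compatibility conditions hold.
Pairwise compatibility: gcd(m_i, m_j) must divide a_i - a_j for every pair.
Merge one congruence at a time:
  Start: x ≡ 2 (mod 8).
  Combine with x ≡ 7 (mod 14): gcd(8, 14) = 2, and 7 - 2 = 5 is NOT divisible by 2.
    ⇒ system is inconsistent (no integer solution).

No solution (the system is inconsistent).


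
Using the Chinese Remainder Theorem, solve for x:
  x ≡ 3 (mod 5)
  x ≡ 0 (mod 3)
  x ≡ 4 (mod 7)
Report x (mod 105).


Moduli 5, 3, 7 are pairwise coprime; by CRT there is a unique solution modulo M = 5 · 3 · 7 = 105.
Solve pairwise, accumulating the modulus:
  Start with x ≡ 3 (mod 5).
  Combine with x ≡ 0 (mod 3): since gcd(5, 3) = 1, we get a unique residue mod 15.
    Write x = 3 + 5·t and substitute into x ≡ 0 (mod 3): 5·t ≡ 0 − 3 = -3 (mod 3).
    Reduce coefficients mod 3: 2·t ≡ 0 (mod 3).
    The inverse of 2 mod 3 is 2 (since 2·2 = 4 = 1·3 + 1), so t ≡ 2·0 = 0 ≡ 0 (mod 3).
    Then x = 3 + 5·0 = 3, valid modulo lcm(5, 3) = 15: x ≡ 3 (mod 15).
  Combine with x ≡ 4 (mod 7): since gcd(15, 7) = 1, we get a unique residue mod 105.
    Write x = 3 + 15·t and substitute into x ≡ 4 (mod 7): 15·t ≡ 4 − 3 = 1 (mod 7).
    Reduce coefficients mod 7: 1·t ≡ 1 (mod 7).
    So t ≡ 1 (mod 7).
    Then x = 3 + 15·1 = 18, valid modulo lcm(15, 7) = 105: x ≡ 18 (mod 105).
Verify: 18 mod 5 = 3 ✓, 18 mod 3 = 0 ✓, 18 mod 7 = 4 ✓.

x ≡ 18 (mod 105).


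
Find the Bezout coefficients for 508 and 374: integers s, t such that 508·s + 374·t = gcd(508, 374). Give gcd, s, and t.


Euclidean algorithm on (508, 374) — divide until remainder is 0:
  508 = 1 · 374 + 134
  374 = 2 · 134 + 106
  134 = 1 · 106 + 28
  106 = 3 · 28 + 22
  28 = 1 · 22 + 6
  22 = 3 · 6 + 4
  6 = 1 · 4 + 2
  4 = 2 · 2 + 0
gcd(508, 374) = 2.
Track Bezout coefficients alongside the remainders: start with r₀ = 508 = a·1 + b·0 (s = 1, t = 0) and r₁ = 374 = a·0 + b·1 (s = 0, t = 1); each new remainder r_{k+1} = r_{k-1} − q_k·r_k inherits s_{k+1} = s_{k-1} − q_k·s_k, t_{k+1} = t_{k-1} − q_k·t_k, so r_k = a·s_k + b·t_k at every step:
  q = 1: r = 134, s = 1 − 1·0 = 1, t = 0 − 1·1 = -1  (check: 508·1 + 374·(-1) = 134)
  q = 2: r = 106, s = 0 − 2·1 = -2, t = 1 − 2·(-1) = 3  (check: 508·(-2) + 374·3 = 106)
  q = 1: r = 28, s = 1 − 1·(-2) = 3, t = -1 − 1·3 = -4  (check: 508·3 + 374·(-4) = 28)
  q = 3: r = 22, s = -2 − 3·3 = -11, t = 3 − 3·(-4) = 15  (check: 508·(-11) + 374·15 = 22)
  q = 1: r = 6, s = 3 − 1·(-11) = 14, t = -4 − 1·15 = -19  (check: 508·14 + 374·(-19) = 6)
  q = 3: r = 4, s = -11 − 3·14 = -53, t = 15 − 3·(-19) = 72  (check: 508·(-53) + 374·72 = 4)
  q = 1: r = 2, s = 14 − 1·(-53) = 67, t = -19 − 1·72 = -91  (check: 508·67 + 374·(-91) = 2)
The row with r = 2 (the gcd) gives the Bezout coefficients s = 67, t = -91.
Result: 508 · (67) + 374 · (-91) = 2.

gcd(508, 374) = 2; s = 67, t = -91 (check: 508·67 + 374·(-91) = 2).


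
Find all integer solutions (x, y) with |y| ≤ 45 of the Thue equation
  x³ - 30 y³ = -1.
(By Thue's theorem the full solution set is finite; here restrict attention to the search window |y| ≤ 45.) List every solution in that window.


The equation is x³ - 30y³ = -1. For fixed y, x³ = 30·y³ − 1, so a solution requires the RHS to be a perfect cube.
Strategy: iterate y from -45 to 45, compute RHS = 30·y³ − 1, and check whether it is a (positive or negative) perfect cube.
Check small values of y:
  y = 0: RHS = -1 = (-1)³ ⇒ x = -1 works.
  y = 1: RHS = 29 is not a perfect cube.
  y = -1: RHS = -31 is not a perfect cube.
  y = 2: RHS = 239 is not a perfect cube.
  y = -2: RHS = -241 is not a perfect cube.
  y = 3: RHS = 809 is not a perfect cube.
  y = -3: RHS = -811 is not a perfect cube.
Continuing the search up to |y| = 45 finds no further solutions beyond those listed.
Collected solutions: (-1, 0).

Solutions (with |y| ≤ 45): (-1, 0).


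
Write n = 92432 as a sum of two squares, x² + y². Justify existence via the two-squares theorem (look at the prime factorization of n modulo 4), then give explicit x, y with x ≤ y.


Step 1: Factor n = 92432 = 2^4 · 53 · 109.
Step 2: Check the mod-4 condition on each prime factor: 2 = 2 (special); 53 ≡ 1 (mod 4), exponent 1; 109 ≡ 1 (mod 4), exponent 1.
All primes ≡ 3 (mod 4) appear to even exponent (or don't appear), so by the two-squares theorem n IS expressible as a sum of two squares.
Step 3: Build a representation. Group n = k² · m with k = 4 and m = 53 · 109 = 5777 (a product of primes ≡ 1 (mod 4)); a representation of m scales to one of n via (k·x)² + (k·y)² = k²(x² + y²). Each prime p ≡ 1 (mod 4) is itself a sum of two squares; find a² by testing p − a² for a perfect square:
  53: 53 − 1² = 52, 53 − 2² = 49 = 7² ⇒ 53 = 2² + 7².
  109: 109 − 1² = 108, 109 − 2² = 105, 109 − 3² = 100 = 10² ⇒ 109 = 3² + 10².
  Combine using the Brahmagupta–Fibonacci identity (a² + b²)(c² + d²) = (ac − bd)² + (ad + bc)² = (ac + bd)² + (ad − bc)²:
  53 · 109 = 5777: from (2² + 7²)(3² + 10²), take (2·3 − 7·10, 2·10 + 7·3) = (6 − 70, 20 + 21) = (-64, 41); dropping signs (only squares matter) gives (64, 41); check 64² + 41² = 4096 + 1681 = 5777 ✓.
  Scale by k = 4: (4·64, 4·41) = (256, 164).
Step 4: Order so x ≤ y and verify: 164² + 256² = 26896 + 65536 = 92432 = n. ✓

n = 92432 = 164² + 256² (one valid representation with x ≤ y).


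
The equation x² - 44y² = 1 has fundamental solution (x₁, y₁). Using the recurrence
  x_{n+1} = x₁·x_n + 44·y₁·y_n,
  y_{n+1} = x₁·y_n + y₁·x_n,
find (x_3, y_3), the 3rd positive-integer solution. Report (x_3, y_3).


Step 1: Find the fundamental solution (x₁, y₁) of x² - 44y² = 1.
  Expand √44 as a continued fraction. a₀ = ⌊√44⌋ = 6; iterate m_{k+1} = d_k·a_k − m_k, d_{k+1} = (44 − m_{k+1}²)/d_k, a_{k+1} = ⌊(a₀ + m_{k+1})/d_{k+1}⌋ (starting m₀ = 0, d₀ = 1), with convergents p_k = a_k·p_{k-1} + p_{k-2}, q_k = a_k·q_{k-1} + q_{k-2} (p₋₁ = 1, q₋₁ = 0):
  k = 0: a₀ = 6; p₀/q₀ = 6/1; p₀² − 44·q₀² = 36 − 44 = -8.
  k = 1: m = 6, d = 8, a = ⌊(6 + 6)/8⌋ = 1; p/q = (1·6 + 1)/(1·1 + 0) = 7/1; p² − 44·q² = 49 − 44 = 5.
  k = 2: m = 2, d = 5, a = ⌊(6 + 2)/5⌋ = 1; p/q = (1·7 + 6)/(1·1 + 1) = 13/2; p² − 44·q² = 169 − 176 = -7.
  k = 3: m = 3, d = 7, a = ⌊(6 + 3)/7⌋ = 1; p/q = (1·13 + 7)/(1·2 + 1) = 20/3; p² − 44·q² = 400 − 396 = 4.
  k = 4: m = 4, d = 4, a = ⌊(6 + 4)/4⌋ = 2; p/q = (2·20 + 13)/(2·3 + 2) = 53/8; p² − 44·q² = 2809 − 2816 = -7.
  k = 5: m = 4, d = 7, a = ⌊(6 + 4)/7⌋ = 1; p/q = (1·53 + 20)/(1·8 + 3) = 73/11; p² − 44·q² = 5329 − 5324 = 5.
  k = 6: m = 3, d = 5, a = ⌊(6 + 3)/5⌋ = 1; p/q = (1·73 + 53)/(1·11 + 8) = 126/19; p² − 44·q² = 15876 − 15884 = -8.
  k = 7: m = 2, d = 8, a = ⌊(6 + 2)/8⌋ = 1; p/q = (1·126 + 73)/(1·19 + 11) = 199/30; p² − 44·q² = 39601 − 39600 = 1.
  The first convergent with p² − 44·q² = 1 gives the fundamental solution (x₁, y₁) = (199, 30).
Step 2: Apply the recurrence (x_{n+1}, y_{n+1}) = (x₁x_n + 44y₁y_n, x₁y_n + y₁x_n) repeatedly.
  From (x_1, y_1) = (199, 30): x_2 = 199·199 + 44·30·30 = 79201; y_2 = 199·30 + 30·199 = 11940.
  From (x_2, y_2) = (79201, 11940): x_3 = 199·79201 + 44·30·11940 = 31521799; y_3 = 199·11940 + 30·79201 = 4752090.
Step 3: Verify x_3² - 44·y_3² = 993623812196401 - 993623812196400 = 1 (should be 1). ✓

(x_1, y_1) = (199, 30); (x_3, y_3) = (31521799, 4752090).


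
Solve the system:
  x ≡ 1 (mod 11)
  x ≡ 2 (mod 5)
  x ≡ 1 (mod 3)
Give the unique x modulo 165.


Moduli 11, 5, 3 are pairwise coprime; by CRT there is a unique solution modulo M = 11 · 5 · 3 = 165.
Solve pairwise, accumulating the modulus:
  Start with x ≡ 1 (mod 11).
  Combine with x ≡ 2 (mod 5): since gcd(11, 5) = 1, we get a unique residue mod 55.
    Write x = 1 + 11·t and substitute into x ≡ 2 (mod 5): 11·t ≡ 2 − 1 = 1 (mod 5).
    Reduce coefficients mod 5: 1·t ≡ 1 (mod 5).
    So t ≡ 1 (mod 5).
    Then x = 1 + 11·1 = 12, valid modulo lcm(11, 5) = 55: x ≡ 12 (mod 55).
  Combine with x ≡ 1 (mod 3): since gcd(55, 3) = 1, we get a unique residue mod 165.
    Write x = 12 + 55·t and substitute into x ≡ 1 (mod 3): 55·t ≡ 1 − 12 = -11 (mod 3).
    Reduce coefficients mod 3: 1·t ≡ 1 (mod 3).
    So t ≡ 1 (mod 3).
    Then x = 12 + 55·1 = 67, valid modulo lcm(55, 3) = 165: x ≡ 67 (mod 165).
Verify: 67 mod 11 = 1 ✓, 67 mod 5 = 2 ✓, 67 mod 3 = 1 ✓.

x ≡ 67 (mod 165).


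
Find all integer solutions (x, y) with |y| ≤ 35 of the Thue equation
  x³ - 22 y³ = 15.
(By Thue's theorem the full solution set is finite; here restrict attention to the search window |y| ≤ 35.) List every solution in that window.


The equation is x³ - 22y³ = 15. For fixed y, x³ = 22·y³ + 15, so a solution requires the RHS to be a perfect cube.
Strategy: iterate y from -35 to 35, compute RHS = 22·y³ + 15, and check whether it is a (positive or negative) perfect cube.
Check small values of y:
  y = 0: RHS = 15 is not a perfect cube.
  y = 1: RHS = 37 is not a perfect cube.
  y = -1: RHS = -7 is not a perfect cube.
  y = 2: RHS = 191 is not a perfect cube.
  y = -2: RHS = -161 is not a perfect cube.
  y = 3: RHS = 609 is not a perfect cube.
  y = -3: RHS = -579 is not a perfect cube.
Continuing the search up to |y| = 35 finds no solutions either.
No (x, y) in the scanned range satisfies the equation.

No integer solutions with |y| ≤ 35.


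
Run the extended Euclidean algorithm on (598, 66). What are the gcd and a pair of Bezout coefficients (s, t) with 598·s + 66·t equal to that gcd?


Euclidean algorithm on (598, 66) — divide until remainder is 0:
  598 = 9 · 66 + 4
  66 = 16 · 4 + 2
  4 = 2 · 2 + 0
gcd(598, 66) = 2.
Track Bezout coefficients alongside the remainders: start with r₀ = 598 = a·1 + b·0 (s = 1, t = 0) and r₁ = 66 = a·0 + b·1 (s = 0, t = 1); each new remainder r_{k+1} = r_{k-1} − q_k·r_k inherits s_{k+1} = s_{k-1} − q_k·s_k, t_{k+1} = t_{k-1} − q_k·t_k, so r_k = a·s_k + b·t_k at every step:
  q = 9: r = 4, s = 1 − 9·0 = 1, t = 0 − 9·1 = -9  (check: 598·1 + 66·(-9) = 4)
  q = 16: r = 2, s = 0 − 16·1 = -16, t = 1 − 16·(-9) = 145  (check: 598·(-16) + 66·145 = 2)
The row with r = 2 (the gcd) gives the Bezout coefficients s = -16, t = 145.
Result: 598 · (-16) + 66 · (145) = 2.

gcd(598, 66) = 2; s = -16, t = 145 (check: 598·(-16) + 66·145 = 2).


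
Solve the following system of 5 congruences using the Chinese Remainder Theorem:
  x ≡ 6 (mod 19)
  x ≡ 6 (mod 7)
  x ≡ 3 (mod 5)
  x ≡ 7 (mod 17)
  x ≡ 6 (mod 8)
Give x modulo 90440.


Product of moduli M = 19 · 7 · 5 · 17 · 8 = 90440.
Merge one congruence at a time:
  Start: x ≡ 6 (mod 19).
  Combine with x ≡ 6 (mod 7); new modulus lcm = 133.
    Write x = 6 + 19·t and substitute into x ≡ 6 (mod 7): 19·t ≡ 6 − 6 = 0 (mod 7).
    Reduce coefficients mod 7: 5·t ≡ 0 (mod 7).
    The inverse of 5 mod 7 is 3 (since 5·3 = 15 = 2·7 + 1), so t ≡ 3·0 = 0 ≡ 0 (mod 7).
    Then x = 6 + 19·0 = 6, valid modulo lcm(19, 7) = 133: x ≡ 6 (mod 133).
  Combine with x ≡ 3 (mod 5); new modulus lcm = 665.
    Write x = 6 + 133·t and substitute into x ≡ 3 (mod 5): 133·t ≡ 3 − 6 = -3 (mod 5).
    Reduce coefficients mod 5: 3·t ≡ 2 (mod 5).
    The inverse of 3 mod 5 is 2 (since 3·2 = 6 = 1·5 + 1), so t ≡ 2·2 = 4 ≡ 4 (mod 5).
    Then x = 6 + 133·4 = 538, valid modulo lcm(133, 5) = 665: x ≡ 538 (mod 665).
  Combine with x ≡ 7 (mod 17); new modulus lcm = 11305.
    Write x = 538 + 665·t and substitute into x ≡ 7 (mod 17): 665·t ≡ 7 − 538 = -531 (mod 17).
    Reduce coefficients mod 17: 2·t ≡ 13 (mod 17).
    The inverse of 2 mod 17 is 9 (since 2·9 = 18 = 1·17 + 1), so t ≡ 9·13 = 117 ≡ 15 (mod 17).
    Then x = 538 + 665·15 = 10513, valid modulo lcm(665, 17) = 11305: x ≡ 10513 (mod 11305).
  Combine with x ≡ 6 (mod 8); new modulus lcm = 90440.
    Write x = 10513 + 11305·t and substitute into x ≡ 6 (mod 8): 11305·t ≡ 6 − 10513 = -10507 (mod 8).
    Reduce coefficients mod 8: 1·t ≡ 5 (mod 8).
    So t ≡ 5 (mod 8).
    Then x = 10513 + 11305·5 = 67038, valid modulo lcm(11305, 8) = 90440: x ≡ 67038 (mod 90440).
Verify against each original: 67038 mod 19 = 6, 67038 mod 7 = 6, 67038 mod 5 = 3, 67038 mod 17 = 7, 67038 mod 8 = 6.

x ≡ 67038 (mod 90440).


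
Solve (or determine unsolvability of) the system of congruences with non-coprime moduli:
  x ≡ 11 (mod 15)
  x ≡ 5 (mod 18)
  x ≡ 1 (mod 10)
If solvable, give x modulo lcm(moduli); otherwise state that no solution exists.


Moduli 15, 18, 10 are not pairwise coprime, so CRT works modulo lcm(m_i) when all pairwise compatibility conditions hold.
Pairwise compatibility: gcd(m_i, m_j) must divide a_i - a_j for every pair.
Merge one congruence at a time:
  Start: x ≡ 11 (mod 15).
  Combine with x ≡ 5 (mod 18): gcd(15, 18) = 3; 5 - 11 = -6, which IS divisible by 3, so compatible.
    Write x = 11 + 15·t and substitute into x ≡ 5 (mod 18): 15·t ≡ 5 − 11 = -6 (mod 18).
    Divide the congruence (and modulus) by g = 3: 5·t ≡ -2 (mod 6).
    Reduce coefficients mod 6: 5·t ≡ 4 (mod 6).
    The inverse of 5 mod 6 is 5 (since 5·5 = 25 = 4·6 + 1), so t ≡ 5·4 = 20 ≡ 2 (mod 6).
    Then x = 11 + 15·2 = 41, valid modulo lcm(15, 18) = 90: x ≡ 41 (mod 90).
  Combine with x ≡ 1 (mod 10): gcd(90, 10) = 10; 1 - 41 = -40, which IS divisible by 10, so compatible.
    Write x = 41 + 90·t and substitute into x ≡ 1 (mod 10): 90·t ≡ 1 − 41 = -40 (mod 10).
    Divide the congruence (and modulus) by g = 10: 9·t ≡ -4 (mod 1).
    Modulo 1 every t works; take t = 0.
    Then x = 41 + 90·0 = 41, valid modulo lcm(90, 10) = 90: x ≡ 41 (mod 90).
Verify: 41 mod 15 = 11, 41 mod 18 = 5, 41 mod 10 = 1.

x ≡ 41 (mod 90).


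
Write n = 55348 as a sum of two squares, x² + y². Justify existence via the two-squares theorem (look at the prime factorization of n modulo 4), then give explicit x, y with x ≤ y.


Step 1: Factor n = 55348 = 2^2 · 101 · 137.
Step 2: Check the mod-4 condition on each prime factor: 2 = 2 (special); 101 ≡ 1 (mod 4), exponent 1; 137 ≡ 1 (mod 4), exponent 1.
All primes ≡ 3 (mod 4) appear to even exponent (or don't appear), so by the two-squares theorem n IS expressible as a sum of two squares.
Step 3: Build a representation. Group n = k² · m with k = 2 and m = 101 · 137 = 13837 (a product of primes ≡ 1 (mod 4)); a representation of m scales to one of n via (k·x)² + (k·y)² = k²(x² + y²). Each prime p ≡ 1 (mod 4) is itself a sum of two squares; find a² by testing p − a² for a perfect square:
  101: 101 − 1² = 100 = 10² ⇒ 101 = 1² + 10².
  137: 137 − 1² = 136, 137 − 2² = 133, 137 − 3² = 128, 137 − 4² = 121 = 11² ⇒ 137 = 4² + 11².
  Combine using the Brahmagupta–Fibonacci identity (a² + b²)(c² + d²) = (ac − bd)² + (ad + bc)² = (ac + bd)² + (ad − bc)²:
  101 · 137 = 13837: from (1² + 10²)(4² + 11²), take (1·4 − 10·11, 1·11 + 10·4) = (4 − 110, 11 + 40) = (-106, 51); dropping signs (only squares matter) gives (106, 51); check 106² + 51² = 11236 + 2601 = 13837 ✓.
  Scale by k = 2: (2·106, 2·51) = (212, 102).
Step 4: Order so x ≤ y and verify: 102² + 212² = 10404 + 44944 = 55348 = n. ✓

n = 55348 = 102² + 212² (one valid representation with x ≤ y).
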